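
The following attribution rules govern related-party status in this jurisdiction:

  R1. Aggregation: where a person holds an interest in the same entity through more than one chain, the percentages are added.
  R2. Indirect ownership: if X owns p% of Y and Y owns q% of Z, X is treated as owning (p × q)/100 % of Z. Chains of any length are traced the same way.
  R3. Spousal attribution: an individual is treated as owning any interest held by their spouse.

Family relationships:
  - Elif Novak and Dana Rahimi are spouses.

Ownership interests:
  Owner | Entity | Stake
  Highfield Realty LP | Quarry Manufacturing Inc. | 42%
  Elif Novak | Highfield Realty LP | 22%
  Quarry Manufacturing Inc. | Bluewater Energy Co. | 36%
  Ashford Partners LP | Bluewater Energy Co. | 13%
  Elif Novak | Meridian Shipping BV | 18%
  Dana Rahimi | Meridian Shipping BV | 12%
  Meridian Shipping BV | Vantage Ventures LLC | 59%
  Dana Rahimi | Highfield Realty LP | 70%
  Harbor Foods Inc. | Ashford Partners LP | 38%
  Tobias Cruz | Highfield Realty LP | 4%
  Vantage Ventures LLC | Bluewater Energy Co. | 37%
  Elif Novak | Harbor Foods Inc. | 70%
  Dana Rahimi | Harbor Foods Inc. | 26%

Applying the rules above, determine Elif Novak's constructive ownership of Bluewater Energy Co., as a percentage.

25.2018%

By spousal attribution (R3), Elif Novak is treated as also owning Dana Rahimi's interest in Highfield Realty LP, giving 22% + 70% = 92%.
By spousal attribution (R3), Elif Novak is treated as also owning Dana Rahimi's interest in Meridian Shipping BV, giving 18% + 12% = 30%.
By spousal attribution (R3), Elif Novak is treated as also owning Dana Rahimi's interest in Harbor Foods Inc, giving 70% + 26% = 96%.
Chain via Highfield Realty LP → Quarry Manufacturing Inc. (R2): 92% × 42% × 36% = 13.9104% of Bluewater Energy Co.
Chain via Meridian Shipping BV → Vantage Ventures LLC (R2): 30% × 59% × 37% = 6.549% of Bluewater Energy Co.
Chain via Harbor Foods Inc. → Ashford Partners LP (R2): 96% × 38% × 13% = 4.7424% of Bluewater Energy Co.
Aggregating (R1): 13.9104% + 6.549% + 4.7424% = 25.2018%.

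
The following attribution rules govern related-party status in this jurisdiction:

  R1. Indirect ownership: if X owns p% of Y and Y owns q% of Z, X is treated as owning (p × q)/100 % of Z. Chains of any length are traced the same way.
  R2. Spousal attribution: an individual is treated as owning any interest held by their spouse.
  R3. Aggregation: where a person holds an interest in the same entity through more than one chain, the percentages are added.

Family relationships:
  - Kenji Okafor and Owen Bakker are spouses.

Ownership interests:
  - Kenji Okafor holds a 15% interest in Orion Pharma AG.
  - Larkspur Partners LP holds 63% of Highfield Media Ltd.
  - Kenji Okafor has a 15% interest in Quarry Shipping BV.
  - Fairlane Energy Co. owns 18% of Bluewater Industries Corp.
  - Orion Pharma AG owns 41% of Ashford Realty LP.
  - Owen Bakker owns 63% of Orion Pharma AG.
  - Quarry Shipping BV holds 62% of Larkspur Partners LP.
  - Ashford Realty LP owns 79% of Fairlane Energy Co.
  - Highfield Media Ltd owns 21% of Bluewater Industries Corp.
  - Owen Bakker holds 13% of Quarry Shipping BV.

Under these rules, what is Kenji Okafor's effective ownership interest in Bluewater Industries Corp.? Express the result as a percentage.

By spousal attribution (R2), Kenji Okafor is treated as also owning Owen Bakker's interest in Orion Pharma AG, giving 15% + 63% = 78%.
By spousal attribution (R2), Kenji Okafor is treated as also owning Owen Bakker's interest in Quarry Shipping BV, giving 15% + 13% = 28%.
Chain via Orion Pharma AG → Ashford Realty LP → Fairlane Energy Co. (R1): 78% × 41% × 79% × 18% = 4.547556% of Bluewater Industries Corp.
Chain via Quarry Shipping BV → Larkspur Partners LP → Highfield Media Ltd (R1): 28% × 62% × 63% × 21% = 2.296728% of Bluewater Industries Corp.
Aggregating (R3): 4.547556% + 2.296728% = 6.844284%.

6.844284%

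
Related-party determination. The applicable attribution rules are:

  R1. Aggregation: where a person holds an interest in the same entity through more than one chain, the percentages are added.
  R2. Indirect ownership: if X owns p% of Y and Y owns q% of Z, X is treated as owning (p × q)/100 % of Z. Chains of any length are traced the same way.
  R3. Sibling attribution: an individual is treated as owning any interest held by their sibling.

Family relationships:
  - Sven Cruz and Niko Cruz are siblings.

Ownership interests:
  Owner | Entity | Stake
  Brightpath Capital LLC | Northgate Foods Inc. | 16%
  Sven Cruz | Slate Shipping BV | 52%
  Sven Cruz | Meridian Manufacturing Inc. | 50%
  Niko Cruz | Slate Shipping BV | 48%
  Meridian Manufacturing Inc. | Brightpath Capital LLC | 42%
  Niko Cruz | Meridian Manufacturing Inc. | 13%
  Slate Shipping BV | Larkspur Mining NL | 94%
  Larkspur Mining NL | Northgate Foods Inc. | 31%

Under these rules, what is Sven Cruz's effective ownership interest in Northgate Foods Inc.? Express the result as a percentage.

33.3736%

By sibling attribution (R3), Sven Cruz is treated as also owning Niko Cruz's interest in Slate Shipping BV, giving 52% + 48% = 100%.
By sibling attribution (R3), Sven Cruz is treated as also owning Niko Cruz's interest in Meridian Manufacturing Inc, giving 50% + 13% = 63%.
Chain via Slate Shipping BV → Larkspur Mining NL (R2): 100% × 94% × 31% = 29.14% of Northgate Foods Inc.
Chain via Meridian Manufacturing Inc. → Brightpath Capital LLC (R2): 63% × 42% × 16% = 4.2336% of Northgate Foods Inc.
Aggregating (R1): 29.14% + 4.2336% = 33.3736%.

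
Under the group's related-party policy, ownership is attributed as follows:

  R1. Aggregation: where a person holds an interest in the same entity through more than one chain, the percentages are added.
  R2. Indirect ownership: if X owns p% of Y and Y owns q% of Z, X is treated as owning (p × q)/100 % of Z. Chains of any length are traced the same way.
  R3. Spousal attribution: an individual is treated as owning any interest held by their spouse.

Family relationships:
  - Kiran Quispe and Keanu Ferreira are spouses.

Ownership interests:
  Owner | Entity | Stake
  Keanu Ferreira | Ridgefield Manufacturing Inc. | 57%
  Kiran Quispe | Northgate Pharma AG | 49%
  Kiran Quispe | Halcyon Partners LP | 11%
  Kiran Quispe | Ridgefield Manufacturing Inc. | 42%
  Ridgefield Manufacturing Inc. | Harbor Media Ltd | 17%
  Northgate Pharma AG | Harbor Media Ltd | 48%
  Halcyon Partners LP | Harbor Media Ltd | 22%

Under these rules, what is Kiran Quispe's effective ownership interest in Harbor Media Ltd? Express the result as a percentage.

42.77%

By spousal attribution (R3), Kiran Quispe is treated as also owning Keanu Ferreira's interest in Ridgefield Manufacturing Inc, giving 42% + 57% = 99%.
Chain via Ridgefield Manufacturing Inc. (R2): 99% × 17% = 16.83% of Harbor Media Ltd.
Chain via Northgate Pharma AG (R2): 49% × 48% = 23.52% of Harbor Media Ltd.
Chain via Halcyon Partners LP (R2): 11% × 22% = 2.42% of Harbor Media Ltd.
Aggregating (R1): 16.83% + 23.52% + 2.42% = 42.77%.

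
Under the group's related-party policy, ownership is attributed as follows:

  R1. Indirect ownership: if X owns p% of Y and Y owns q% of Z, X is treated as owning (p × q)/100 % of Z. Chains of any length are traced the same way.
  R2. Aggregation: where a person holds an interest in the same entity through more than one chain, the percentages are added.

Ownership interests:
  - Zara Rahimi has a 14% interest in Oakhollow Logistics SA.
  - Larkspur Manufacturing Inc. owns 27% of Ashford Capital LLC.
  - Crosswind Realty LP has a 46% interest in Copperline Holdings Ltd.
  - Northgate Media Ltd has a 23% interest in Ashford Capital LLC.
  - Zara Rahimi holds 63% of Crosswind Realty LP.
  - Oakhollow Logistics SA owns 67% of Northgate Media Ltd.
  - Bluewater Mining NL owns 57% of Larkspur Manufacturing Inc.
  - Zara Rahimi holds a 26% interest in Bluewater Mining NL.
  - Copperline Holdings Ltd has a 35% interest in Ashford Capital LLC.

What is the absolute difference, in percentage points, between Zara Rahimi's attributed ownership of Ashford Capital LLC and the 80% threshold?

63.6982

Chain via Bluewater Mining NL → Larkspur Manufacturing Inc. (R1): 26% × 57% × 27% = 4.0014% of Ashford Capital LLC.
Chain via Oakhollow Logistics SA → Northgate Media Ltd (R1): 14% × 67% × 23% = 2.1574% of Ashford Capital LLC.
Chain via Crosswind Realty LP → Copperline Holdings Ltd (R1): 63% × 46% × 35% = 10.143% of Ashford Capital LLC.
Aggregating (R2): 4.0014% + 2.1574% + 10.143% = 16.3018%.
16.3018% falls short of the 80% threshold by 63.6982 percentage points.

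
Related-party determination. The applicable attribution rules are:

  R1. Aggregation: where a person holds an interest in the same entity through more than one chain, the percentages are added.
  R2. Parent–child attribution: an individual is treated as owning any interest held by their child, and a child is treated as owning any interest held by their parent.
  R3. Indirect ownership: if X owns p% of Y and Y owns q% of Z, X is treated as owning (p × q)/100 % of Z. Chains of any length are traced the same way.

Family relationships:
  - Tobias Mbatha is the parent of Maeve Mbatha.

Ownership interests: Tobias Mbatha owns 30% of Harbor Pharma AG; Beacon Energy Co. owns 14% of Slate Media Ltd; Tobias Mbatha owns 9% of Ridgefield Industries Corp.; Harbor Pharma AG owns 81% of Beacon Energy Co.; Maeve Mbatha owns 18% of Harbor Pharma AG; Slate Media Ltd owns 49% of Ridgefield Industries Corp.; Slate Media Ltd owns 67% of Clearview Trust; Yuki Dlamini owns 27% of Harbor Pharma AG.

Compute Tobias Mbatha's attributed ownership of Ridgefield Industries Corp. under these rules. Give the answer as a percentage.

11.667168%

By parent–child attribution (R2), Tobias Mbatha is treated as also owning Maeve Mbatha's interest in Harbor Pharma AG, giving 30% + 18% = 48%.
Chain via Harbor Pharma AG → Beacon Energy Co. → Slate Media Ltd (R3): 48% × 81% × 14% × 49% = 2.667168% of Ridgefield Industries Corp.
Direct interest in Ridgefield Industries Corp: 9%.
Aggregating (R1): 2.667168% + 9% = 11.667168%.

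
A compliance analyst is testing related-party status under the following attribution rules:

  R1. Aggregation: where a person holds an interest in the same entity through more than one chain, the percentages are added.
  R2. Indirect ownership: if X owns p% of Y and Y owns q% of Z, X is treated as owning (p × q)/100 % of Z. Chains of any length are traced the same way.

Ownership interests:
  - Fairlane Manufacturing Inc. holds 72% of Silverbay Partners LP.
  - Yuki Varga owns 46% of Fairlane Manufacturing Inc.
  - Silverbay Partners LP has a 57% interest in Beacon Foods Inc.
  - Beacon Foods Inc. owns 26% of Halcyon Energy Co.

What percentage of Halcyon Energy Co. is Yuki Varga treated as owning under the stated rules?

Chain via Fairlane Manufacturing Inc. → Silverbay Partners LP → Beacon Foods Inc. (R2): 46% × 72% × 57% × 26% = 4.908384% of Halcyon Energy Co.

4.908384%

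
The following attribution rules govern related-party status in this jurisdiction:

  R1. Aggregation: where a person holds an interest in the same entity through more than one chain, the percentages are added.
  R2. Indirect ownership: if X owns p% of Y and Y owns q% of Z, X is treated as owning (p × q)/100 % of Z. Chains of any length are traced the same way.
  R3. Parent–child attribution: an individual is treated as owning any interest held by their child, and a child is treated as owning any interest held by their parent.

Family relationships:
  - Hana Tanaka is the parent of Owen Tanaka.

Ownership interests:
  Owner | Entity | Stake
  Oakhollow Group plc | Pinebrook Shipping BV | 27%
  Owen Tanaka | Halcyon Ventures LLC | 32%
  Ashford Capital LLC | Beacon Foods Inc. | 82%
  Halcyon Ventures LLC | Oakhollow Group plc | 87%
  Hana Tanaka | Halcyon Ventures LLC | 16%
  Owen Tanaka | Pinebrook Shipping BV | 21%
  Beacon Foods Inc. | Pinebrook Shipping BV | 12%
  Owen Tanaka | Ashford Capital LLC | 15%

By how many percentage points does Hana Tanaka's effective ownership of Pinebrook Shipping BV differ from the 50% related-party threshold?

By parent–child attribution (R3), Hana Tanaka is treated as also owning Owen Tanaka's interest in Halcyon Ventures LLC, giving 16% + 32% = 48%.
By parent–child attribution (R3), Hana Tanaka is treated as owning Owen Tanaka's 15% interest in Ashford Capital LLC.
By parent–child attribution (R3), Hana Tanaka is treated as owning Owen Tanaka's 21% interest in Pinebrook Shipping BV.
Chain via Halcyon Ventures LLC → Oakhollow Group plc (R2): 48% × 87% × 27% = 11.2752% of Pinebrook Shipping BV.
Chain via Ashford Capital LLC → Beacon Foods Inc. (R2): 15% × 82% × 12% = 1.476% of Pinebrook Shipping BV.
Direct interest in Pinebrook Shipping BV: 21%.
Aggregating (R1): 11.2752% + 1.476% + 21% = 33.7512%.
33.7512% falls short of the 50% threshold by 16.2488 percentage points.

16.2488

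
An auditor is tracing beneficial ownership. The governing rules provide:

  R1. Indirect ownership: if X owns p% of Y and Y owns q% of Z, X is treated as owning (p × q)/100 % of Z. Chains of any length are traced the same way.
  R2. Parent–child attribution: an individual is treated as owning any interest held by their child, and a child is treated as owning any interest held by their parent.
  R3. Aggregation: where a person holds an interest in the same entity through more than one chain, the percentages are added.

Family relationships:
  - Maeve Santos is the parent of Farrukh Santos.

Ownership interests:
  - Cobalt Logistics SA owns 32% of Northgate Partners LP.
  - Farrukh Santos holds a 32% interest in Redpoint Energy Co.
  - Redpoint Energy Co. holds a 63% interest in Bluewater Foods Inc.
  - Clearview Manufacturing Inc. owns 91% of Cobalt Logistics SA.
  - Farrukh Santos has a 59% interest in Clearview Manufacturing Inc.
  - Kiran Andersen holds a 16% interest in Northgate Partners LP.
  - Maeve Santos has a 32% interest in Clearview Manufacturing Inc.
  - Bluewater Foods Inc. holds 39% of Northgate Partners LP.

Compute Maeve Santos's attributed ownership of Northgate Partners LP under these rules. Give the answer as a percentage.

34.3616%

By parent–child attribution (R2), Maeve Santos is treated as also owning Farrukh Santos's interest in Clearview Manufacturing Inc, giving 32% + 59% = 91%.
By parent–child attribution (R2), Maeve Santos is treated as owning Farrukh Santos's 32% interest in Redpoint Energy Co.
Chain via Clearview Manufacturing Inc. → Cobalt Logistics SA (R1): 91% × 91% × 32% = 26.4992% of Northgate Partners LP.
Chain via Redpoint Energy Co. → Bluewater Foods Inc. (R1): 32% × 63% × 39% = 7.8624% of Northgate Partners LP.
Aggregating (R3): 26.4992% + 7.8624% = 34.3616%.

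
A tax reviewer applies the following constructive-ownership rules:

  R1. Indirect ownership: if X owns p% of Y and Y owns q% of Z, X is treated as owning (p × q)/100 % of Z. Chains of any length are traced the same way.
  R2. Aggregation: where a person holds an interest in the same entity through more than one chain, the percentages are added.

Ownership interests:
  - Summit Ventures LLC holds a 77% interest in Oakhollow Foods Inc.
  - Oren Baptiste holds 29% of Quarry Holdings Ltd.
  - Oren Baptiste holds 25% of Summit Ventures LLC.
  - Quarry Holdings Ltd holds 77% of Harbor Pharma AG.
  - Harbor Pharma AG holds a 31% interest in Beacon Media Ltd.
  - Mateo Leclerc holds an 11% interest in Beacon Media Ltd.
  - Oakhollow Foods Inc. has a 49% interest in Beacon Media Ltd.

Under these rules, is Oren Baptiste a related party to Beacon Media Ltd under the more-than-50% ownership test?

No

Chain via Quarry Holdings Ltd → Harbor Pharma AG (R1): 29% × 77% × 31% = 6.9223% of Beacon Media Ltd.
Chain via Summit Ventures LLC → Oakhollow Foods Inc. (R1): 25% × 77% × 49% = 9.4325% of Beacon Media Ltd.
Aggregating (R2): 6.9223% + 9.4325% = 16.3548%.
16.3548% does not exceed the 50% threshold, so Oren is not a related party to Beacon Media Ltd.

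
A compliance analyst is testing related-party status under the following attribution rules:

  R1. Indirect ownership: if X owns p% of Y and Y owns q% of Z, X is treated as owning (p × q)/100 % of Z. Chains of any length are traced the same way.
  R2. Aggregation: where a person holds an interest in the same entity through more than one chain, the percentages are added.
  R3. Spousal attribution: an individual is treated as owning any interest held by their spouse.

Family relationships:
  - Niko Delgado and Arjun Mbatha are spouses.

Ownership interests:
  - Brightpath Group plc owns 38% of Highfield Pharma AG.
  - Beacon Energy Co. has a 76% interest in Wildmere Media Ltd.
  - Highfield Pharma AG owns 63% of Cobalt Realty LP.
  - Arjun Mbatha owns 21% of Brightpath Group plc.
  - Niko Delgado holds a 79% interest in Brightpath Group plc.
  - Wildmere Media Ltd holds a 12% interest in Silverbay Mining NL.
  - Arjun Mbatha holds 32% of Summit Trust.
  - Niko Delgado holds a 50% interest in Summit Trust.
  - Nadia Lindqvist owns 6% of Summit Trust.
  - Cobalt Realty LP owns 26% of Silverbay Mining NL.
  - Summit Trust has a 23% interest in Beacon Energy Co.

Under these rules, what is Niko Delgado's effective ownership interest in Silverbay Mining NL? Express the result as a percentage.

7.944432%

By spousal attribution (R3), Niko Delgado is treated as also owning Arjun Mbatha's interest in Summit Trust, giving 50% + 32% = 82%.
By spousal attribution (R3), Niko Delgado is treated as also owning Arjun Mbatha's interest in Brightpath Group plc, giving 79% + 21% = 100%.
Chain via Summit Trust → Beacon Energy Co. → Wildmere Media Ltd (R1): 82% × 23% × 76% × 12% = 1.720032% of Silverbay Mining NL.
Chain via Brightpath Group plc → Highfield Pharma AG → Cobalt Realty LP (R1): 100% × 38% × 63% × 26% = 6.2244% of Silverbay Mining NL.
Aggregating (R2): 1.720032% + 6.2244% = 7.944432%.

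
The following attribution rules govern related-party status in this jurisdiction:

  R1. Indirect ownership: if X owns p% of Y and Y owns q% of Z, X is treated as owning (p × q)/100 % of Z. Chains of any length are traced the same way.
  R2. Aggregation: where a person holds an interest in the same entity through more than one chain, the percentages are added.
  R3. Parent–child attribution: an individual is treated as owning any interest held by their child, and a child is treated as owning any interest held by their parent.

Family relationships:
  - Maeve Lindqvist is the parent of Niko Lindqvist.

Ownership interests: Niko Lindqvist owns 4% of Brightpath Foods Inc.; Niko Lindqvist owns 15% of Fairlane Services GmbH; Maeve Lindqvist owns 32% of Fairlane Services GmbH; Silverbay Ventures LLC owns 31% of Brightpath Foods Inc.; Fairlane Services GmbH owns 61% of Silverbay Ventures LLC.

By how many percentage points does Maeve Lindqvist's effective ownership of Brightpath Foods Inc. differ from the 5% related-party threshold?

By parent–child attribution (R3), Maeve Lindqvist is treated as also owning Niko Lindqvist's interest in Fairlane Services GmbH, giving 32% + 15% = 47%.
By parent–child attribution (R3), Maeve Lindqvist is treated as owning Niko Lindqvist's 4% interest in Brightpath Foods Inc.
Chain via Fairlane Services GmbH → Silverbay Ventures LLC (R1): 47% × 61% × 31% = 8.8877% of Brightpath Foods Inc.
Direct interest in Brightpath Foods Inc: 4%.
Aggregating (R2): 8.8877% + 4% = 12.8877%.
12.8877% exceeds the 5% threshold by 7.8877 percentage points.

7.8877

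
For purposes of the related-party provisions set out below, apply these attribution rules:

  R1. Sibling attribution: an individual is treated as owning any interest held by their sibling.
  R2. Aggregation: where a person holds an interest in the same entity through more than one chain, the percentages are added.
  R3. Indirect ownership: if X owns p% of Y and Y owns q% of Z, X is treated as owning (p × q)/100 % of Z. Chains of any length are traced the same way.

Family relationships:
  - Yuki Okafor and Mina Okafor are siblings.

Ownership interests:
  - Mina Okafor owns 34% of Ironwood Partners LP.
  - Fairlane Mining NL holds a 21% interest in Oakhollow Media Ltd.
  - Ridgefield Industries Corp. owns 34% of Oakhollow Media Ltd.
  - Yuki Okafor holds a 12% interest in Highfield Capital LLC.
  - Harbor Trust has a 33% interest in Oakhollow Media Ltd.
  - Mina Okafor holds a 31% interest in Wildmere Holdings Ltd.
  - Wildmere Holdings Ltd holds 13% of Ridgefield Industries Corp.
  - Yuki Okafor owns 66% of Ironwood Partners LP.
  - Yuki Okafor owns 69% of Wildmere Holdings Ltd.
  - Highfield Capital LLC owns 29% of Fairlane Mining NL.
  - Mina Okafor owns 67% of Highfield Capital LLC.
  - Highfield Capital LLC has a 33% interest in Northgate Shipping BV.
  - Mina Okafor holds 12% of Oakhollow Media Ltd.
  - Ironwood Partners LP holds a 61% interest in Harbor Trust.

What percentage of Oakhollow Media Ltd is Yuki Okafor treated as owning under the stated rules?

By sibling attribution (R1), Yuki Okafor is treated as also owning Mina Okafor's interest in Wildmere Holdings Ltd, giving 69% + 31% = 100%.
By sibling attribution (R1), Yuki Okafor is treated as also owning Mina Okafor's interest in Ironwood Partners LP, giving 66% + 34% = 100%.
By sibling attribution (R1), Yuki Okafor is treated as also owning Mina Okafor's interest in Highfield Capital LLC, giving 12% + 67% = 79%.
By sibling attribution (R1), Yuki Okafor is treated as owning Mina Okafor's 12% interest in Oakhollow Media Ltd.
Chain via Wildmere Holdings Ltd → Ridgefield Industries Corp. (R3): 100% × 13% × 34% = 4.42% of Oakhollow Media Ltd.
Chain via Ironwood Partners LP → Harbor Trust (R3): 100% × 61% × 33% = 20.13% of Oakhollow Media Ltd.
Chain via Highfield Capital LLC → Fairlane Mining NL (R3): 79% × 29% × 21% = 4.8111% of Oakhollow Media Ltd.
Direct interest in Oakhollow Media Ltd: 12%.
Aggregating (R2): 4.42% + 20.13% + 4.8111% + 12% = 41.3611%.

41.3611%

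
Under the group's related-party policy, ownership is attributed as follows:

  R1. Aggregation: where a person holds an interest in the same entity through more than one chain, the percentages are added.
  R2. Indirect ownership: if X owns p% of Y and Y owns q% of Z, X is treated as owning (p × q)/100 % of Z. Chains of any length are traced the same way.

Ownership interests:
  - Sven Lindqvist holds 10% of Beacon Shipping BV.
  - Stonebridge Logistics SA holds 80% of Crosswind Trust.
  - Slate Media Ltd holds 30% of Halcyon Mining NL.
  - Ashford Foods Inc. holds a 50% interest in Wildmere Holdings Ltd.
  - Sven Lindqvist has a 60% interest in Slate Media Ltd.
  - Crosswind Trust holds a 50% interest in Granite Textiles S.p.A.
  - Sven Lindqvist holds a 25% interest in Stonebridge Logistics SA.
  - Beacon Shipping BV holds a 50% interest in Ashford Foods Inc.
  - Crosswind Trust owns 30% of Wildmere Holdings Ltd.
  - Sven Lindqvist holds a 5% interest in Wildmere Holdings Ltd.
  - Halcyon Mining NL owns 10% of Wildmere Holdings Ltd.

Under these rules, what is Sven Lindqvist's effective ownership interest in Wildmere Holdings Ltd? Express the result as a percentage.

Chain via Slate Media Ltd → Halcyon Mining NL (R2): 60% × 30% × 10% = 1.8% of Wildmere Holdings Ltd.
Chain via Beacon Shipping BV → Ashford Foods Inc. (R2): 10% × 50% × 50% = 2.5% of Wildmere Holdings Ltd.
Chain via Stonebridge Logistics SA → Crosswind Trust (R2): 25% × 80% × 30% = 6% of Wildmere Holdings Ltd.
Direct interest in Wildmere Holdings Ltd: 5%.
Aggregating (R1): 1.8% + 2.5% + 6% + 5% = 15.3%.

15.3%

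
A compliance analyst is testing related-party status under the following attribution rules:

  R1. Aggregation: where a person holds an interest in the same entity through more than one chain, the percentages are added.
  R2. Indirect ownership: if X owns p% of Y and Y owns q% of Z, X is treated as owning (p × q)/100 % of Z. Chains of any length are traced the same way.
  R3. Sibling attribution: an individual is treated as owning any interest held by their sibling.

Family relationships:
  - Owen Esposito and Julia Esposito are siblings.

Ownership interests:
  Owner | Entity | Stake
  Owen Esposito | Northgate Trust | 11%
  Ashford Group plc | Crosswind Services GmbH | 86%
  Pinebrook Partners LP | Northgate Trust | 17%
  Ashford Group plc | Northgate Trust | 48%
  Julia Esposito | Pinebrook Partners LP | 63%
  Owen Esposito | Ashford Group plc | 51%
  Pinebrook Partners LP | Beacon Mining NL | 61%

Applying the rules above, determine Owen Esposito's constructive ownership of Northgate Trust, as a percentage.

46.19%

By sibling attribution (R3), Owen Esposito is treated as owning Julia Esposito's 63% interest in Pinebrook Partners LP.
Chain via Ashford Group plc (R2): 51% × 48% = 24.48% of Northgate Trust.
Direct interest in Northgate Trust: 11%.
Chain via Pinebrook Partners LP (R2): 63% × 17% = 10.71% of Northgate Trust.
Aggregating (R1): 24.48% + 11% + 10.71% = 46.19%.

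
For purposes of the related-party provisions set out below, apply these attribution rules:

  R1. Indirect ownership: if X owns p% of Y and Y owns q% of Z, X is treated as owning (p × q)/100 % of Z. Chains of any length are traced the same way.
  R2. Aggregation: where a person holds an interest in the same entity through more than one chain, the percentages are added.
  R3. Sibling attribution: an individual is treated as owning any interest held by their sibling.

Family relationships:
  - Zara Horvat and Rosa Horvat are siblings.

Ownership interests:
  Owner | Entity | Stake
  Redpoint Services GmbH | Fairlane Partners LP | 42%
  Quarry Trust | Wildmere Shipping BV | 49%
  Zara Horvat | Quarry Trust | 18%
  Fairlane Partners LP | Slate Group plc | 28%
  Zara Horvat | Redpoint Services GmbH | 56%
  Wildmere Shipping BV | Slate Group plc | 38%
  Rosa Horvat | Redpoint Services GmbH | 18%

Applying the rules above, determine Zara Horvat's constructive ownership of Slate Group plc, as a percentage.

By sibling attribution (R3), Zara Horvat is treated as also owning Rosa Horvat's interest in Redpoint Services GmbH, giving 56% + 18% = 74%.
Chain via Quarry Trust → Wildmere Shipping BV (R1): 18% × 49% × 38% = 3.3516% of Slate Group plc.
Chain via Redpoint Services GmbH → Fairlane Partners LP (R1): 74% × 42% × 28% = 8.7024% of Slate Group plc.
Aggregating (R2): 3.3516% + 8.7024% = 12.054%.

12.054%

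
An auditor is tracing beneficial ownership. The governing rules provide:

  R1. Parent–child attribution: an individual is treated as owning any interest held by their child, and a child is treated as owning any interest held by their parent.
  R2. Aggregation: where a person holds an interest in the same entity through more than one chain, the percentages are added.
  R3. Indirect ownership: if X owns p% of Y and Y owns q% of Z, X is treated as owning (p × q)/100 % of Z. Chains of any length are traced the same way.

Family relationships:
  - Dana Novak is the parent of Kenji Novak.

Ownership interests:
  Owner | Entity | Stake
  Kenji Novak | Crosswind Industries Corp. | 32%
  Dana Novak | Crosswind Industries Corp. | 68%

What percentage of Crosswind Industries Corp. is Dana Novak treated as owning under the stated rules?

100%

By parent–child attribution (R1), Dana Novak is treated as also owning Kenji Novak's interest in Crosswind Industries Corp, giving 68% + 32% = 100%.
Direct interest in Crosswind Industries Corp: 100%.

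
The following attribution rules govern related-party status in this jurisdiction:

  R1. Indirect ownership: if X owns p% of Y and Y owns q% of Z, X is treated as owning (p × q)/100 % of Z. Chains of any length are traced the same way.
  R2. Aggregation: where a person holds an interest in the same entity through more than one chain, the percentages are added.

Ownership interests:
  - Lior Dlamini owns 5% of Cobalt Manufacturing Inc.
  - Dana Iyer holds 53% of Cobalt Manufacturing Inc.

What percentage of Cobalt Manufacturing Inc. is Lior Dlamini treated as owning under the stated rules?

5%

Direct interest in Cobalt Manufacturing Inc: 5%.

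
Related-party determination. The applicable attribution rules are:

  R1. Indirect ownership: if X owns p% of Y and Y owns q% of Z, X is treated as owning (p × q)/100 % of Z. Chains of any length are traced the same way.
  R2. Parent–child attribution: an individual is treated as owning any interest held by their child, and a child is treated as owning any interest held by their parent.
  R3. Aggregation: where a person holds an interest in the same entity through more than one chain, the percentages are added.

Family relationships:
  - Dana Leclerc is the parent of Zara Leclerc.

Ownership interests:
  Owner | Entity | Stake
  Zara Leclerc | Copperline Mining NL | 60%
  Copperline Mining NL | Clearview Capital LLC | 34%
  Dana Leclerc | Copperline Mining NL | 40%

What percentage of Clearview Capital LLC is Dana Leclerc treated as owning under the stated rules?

By parent–child attribution (R2), Dana Leclerc is treated as also owning Zara Leclerc's interest in Copperline Mining NL, giving 40% + 60% = 100%.
Chain via Copperline Mining NL (R1): 100% × 34% = 34% of Clearview Capital LLC.

34%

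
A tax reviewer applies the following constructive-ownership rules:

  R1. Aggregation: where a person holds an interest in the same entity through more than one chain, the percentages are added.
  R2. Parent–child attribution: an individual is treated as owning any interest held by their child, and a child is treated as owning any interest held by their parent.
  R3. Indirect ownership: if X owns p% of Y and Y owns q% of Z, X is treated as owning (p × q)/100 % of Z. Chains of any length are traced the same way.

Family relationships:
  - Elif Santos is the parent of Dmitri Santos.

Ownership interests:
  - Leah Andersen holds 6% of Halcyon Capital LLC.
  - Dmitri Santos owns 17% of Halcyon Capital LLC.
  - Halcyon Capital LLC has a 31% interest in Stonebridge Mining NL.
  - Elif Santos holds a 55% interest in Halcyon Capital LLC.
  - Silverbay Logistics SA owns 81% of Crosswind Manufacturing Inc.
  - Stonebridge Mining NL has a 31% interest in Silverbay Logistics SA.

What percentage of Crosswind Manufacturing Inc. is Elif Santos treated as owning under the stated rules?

5.604552%

By parent–child attribution (R2), Elif Santos is treated as also owning Dmitri Santos's interest in Halcyon Capital LLC, giving 55% + 17% = 72%.
Chain via Halcyon Capital LLC → Stonebridge Mining NL → Silverbay Logistics SA (R3): 72% × 31% × 31% × 81% = 5.604552% of Crosswind Manufacturing Inc.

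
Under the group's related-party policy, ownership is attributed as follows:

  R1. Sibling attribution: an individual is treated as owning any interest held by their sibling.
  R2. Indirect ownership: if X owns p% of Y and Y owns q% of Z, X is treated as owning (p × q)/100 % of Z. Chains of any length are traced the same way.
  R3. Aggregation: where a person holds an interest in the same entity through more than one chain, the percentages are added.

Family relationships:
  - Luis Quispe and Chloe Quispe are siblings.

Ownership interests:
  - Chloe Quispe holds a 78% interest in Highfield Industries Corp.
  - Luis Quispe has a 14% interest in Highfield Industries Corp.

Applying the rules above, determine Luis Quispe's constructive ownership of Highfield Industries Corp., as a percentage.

92%

By sibling attribution (R1), Luis Quispe is treated as also owning Chloe Quispe's interest in Highfield Industries Corp, giving 14% + 78% = 92%.
Direct interest in Highfield Industries Corp: 92%.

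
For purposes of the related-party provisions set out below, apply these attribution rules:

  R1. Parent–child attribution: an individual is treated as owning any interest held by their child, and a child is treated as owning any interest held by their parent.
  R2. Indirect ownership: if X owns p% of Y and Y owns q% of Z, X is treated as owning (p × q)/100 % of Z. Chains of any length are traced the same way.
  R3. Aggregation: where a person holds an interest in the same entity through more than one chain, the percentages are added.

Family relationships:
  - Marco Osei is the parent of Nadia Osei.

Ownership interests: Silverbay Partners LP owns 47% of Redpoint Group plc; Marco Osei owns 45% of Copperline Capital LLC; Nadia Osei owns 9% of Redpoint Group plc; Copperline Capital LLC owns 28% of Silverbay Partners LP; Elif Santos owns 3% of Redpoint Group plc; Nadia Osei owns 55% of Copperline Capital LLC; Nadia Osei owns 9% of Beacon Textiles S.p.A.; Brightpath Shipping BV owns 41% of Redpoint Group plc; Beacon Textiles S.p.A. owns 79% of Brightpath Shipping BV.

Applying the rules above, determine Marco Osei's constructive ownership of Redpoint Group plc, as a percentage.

25.0751%

By parent–child attribution (R1), Marco Osei is treated as also owning Nadia Osei's interest in Copperline Capital LLC, giving 45% + 55% = 100%.
By parent–child attribution (R1), Marco Osei is treated as owning Nadia Osei's 9% interest in Beacon Textiles S.p.A.
By parent–child attribution (R1), Marco Osei is treated as owning Nadia Osei's 9% interest in Redpoint Group plc.
Chain via Copperline Capital LLC → Silverbay Partners LP (R2): 100% × 28% × 47% = 13.16% of Redpoint Group plc.
Chain via Beacon Textiles S.p.A. → Brightpath Shipping BV (R2): 9% × 79% × 41% = 2.9151% of Redpoint Group plc.
Direct interest in Redpoint Group plc: 9%.
Aggregating (R3): 13.16% + 2.9151% + 9% = 25.0751%.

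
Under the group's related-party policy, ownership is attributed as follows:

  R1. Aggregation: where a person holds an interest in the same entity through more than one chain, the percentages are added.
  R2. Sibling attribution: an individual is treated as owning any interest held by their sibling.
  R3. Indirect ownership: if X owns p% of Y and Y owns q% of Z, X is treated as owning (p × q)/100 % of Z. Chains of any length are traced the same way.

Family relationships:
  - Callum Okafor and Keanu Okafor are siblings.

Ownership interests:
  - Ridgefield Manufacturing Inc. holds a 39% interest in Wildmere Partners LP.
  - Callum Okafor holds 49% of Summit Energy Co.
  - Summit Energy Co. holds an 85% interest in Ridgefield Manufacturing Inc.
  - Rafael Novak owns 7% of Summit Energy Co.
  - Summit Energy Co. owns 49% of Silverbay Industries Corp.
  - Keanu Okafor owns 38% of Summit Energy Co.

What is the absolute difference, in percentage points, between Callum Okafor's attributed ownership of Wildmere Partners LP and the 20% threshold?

8.8405

By sibling attribution (R2), Callum Okafor is treated as also owning Keanu Okafor's interest in Summit Energy Co, giving 49% + 38% = 87%.
Chain via Summit Energy Co. → Ridgefield Manufacturing Inc. (R3): 87% × 85% × 39% = 28.8405% of Wildmere Partners LP.
28.8405% exceeds the 20% threshold by 8.8405 percentage points.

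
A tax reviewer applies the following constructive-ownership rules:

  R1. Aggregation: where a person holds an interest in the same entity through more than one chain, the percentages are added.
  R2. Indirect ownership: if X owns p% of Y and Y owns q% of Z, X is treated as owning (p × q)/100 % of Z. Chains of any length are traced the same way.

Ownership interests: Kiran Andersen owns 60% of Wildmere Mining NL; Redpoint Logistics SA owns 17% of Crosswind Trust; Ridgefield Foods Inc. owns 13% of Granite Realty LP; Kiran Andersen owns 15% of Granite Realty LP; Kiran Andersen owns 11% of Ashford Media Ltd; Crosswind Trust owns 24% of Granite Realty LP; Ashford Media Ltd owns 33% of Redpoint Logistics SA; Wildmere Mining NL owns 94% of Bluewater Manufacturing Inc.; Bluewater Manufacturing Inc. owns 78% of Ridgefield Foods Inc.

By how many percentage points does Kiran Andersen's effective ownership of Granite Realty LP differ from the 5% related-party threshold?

Chain via Ashford Media Ltd → Redpoint Logistics SA → Crosswind Trust (R2): 11% × 33% × 17% × 24% = 0.148104% of Granite Realty LP.
Chain via Wildmere Mining NL → Bluewater Manufacturing Inc. → Ridgefield Foods Inc. (R2): 60% × 94% × 78% × 13% = 5.71896% of Granite Realty LP.
Direct interest in Granite Realty LP: 15%.
Aggregating (R1): 0.148104% + 5.71896% + 15% = 20.867064%.
20.867064% exceeds the 5% threshold by 15.867064 percentage points.

15.867064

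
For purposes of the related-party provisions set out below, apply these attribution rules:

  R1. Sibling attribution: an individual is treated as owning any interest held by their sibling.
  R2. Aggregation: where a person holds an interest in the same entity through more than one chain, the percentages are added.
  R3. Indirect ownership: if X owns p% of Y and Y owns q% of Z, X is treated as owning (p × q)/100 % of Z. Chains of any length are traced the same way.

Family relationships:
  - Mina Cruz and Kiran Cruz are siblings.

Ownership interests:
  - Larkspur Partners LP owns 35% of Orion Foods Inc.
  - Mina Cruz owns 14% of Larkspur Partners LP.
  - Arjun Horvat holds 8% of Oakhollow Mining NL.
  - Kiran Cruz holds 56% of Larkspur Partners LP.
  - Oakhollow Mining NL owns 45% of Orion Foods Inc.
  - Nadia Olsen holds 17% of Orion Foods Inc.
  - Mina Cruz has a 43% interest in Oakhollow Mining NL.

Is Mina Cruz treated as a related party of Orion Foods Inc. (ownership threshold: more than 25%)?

By sibling attribution (R1), Mina Cruz is treated as also owning Kiran Cruz's interest in Larkspur Partners LP, giving 14% + 56% = 70%.
Chain via Larkspur Partners LP (R3): 70% × 35% = 24.5% of Orion Foods Inc.
Chain via Oakhollow Mining NL (R3): 43% × 45% = 19.35% of Orion Foods Inc.
Aggregating (R2): 24.5% + 19.35% = 43.85%.
43.85% exceeds the 25% threshold, so Mina is a related party to Orion Foods Inc.

Yes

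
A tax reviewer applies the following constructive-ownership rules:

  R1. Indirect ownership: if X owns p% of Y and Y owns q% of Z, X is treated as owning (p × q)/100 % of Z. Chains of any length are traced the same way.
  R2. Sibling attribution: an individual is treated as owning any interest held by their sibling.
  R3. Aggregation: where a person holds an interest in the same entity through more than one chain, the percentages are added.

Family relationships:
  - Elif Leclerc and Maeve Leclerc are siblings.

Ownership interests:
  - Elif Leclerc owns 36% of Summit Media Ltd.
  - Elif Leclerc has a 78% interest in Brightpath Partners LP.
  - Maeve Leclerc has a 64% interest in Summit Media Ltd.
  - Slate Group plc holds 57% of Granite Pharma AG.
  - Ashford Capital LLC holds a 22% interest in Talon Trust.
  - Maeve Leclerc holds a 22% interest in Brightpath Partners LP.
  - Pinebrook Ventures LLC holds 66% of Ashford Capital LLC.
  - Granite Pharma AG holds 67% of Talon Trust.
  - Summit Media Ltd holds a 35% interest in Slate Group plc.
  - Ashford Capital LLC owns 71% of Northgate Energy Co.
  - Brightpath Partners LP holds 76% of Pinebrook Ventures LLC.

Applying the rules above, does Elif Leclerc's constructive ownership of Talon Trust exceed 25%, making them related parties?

By sibling attribution (R2), Elif Leclerc is treated as also owning Maeve Leclerc's interest in Brightpath Partners LP, giving 78% + 22% = 100%.
By sibling attribution (R2), Elif Leclerc is treated as also owning Maeve Leclerc's interest in Summit Media Ltd, giving 36% + 64% = 100%.
Chain via Brightpath Partners LP → Pinebrook Ventures LLC → Ashford Capital LLC (R1): 100% × 76% × 66% × 22% = 11.0352% of Talon Trust.
Chain via Summit Media Ltd → Slate Group plc → Granite Pharma AG (R1): 100% × 35% × 57% × 67% = 13.3665% of Talon Trust.
Aggregating (R3): 11.0352% + 13.3665% = 24.4017%.
24.4017% does not exceed the 25% threshold, so Elif is not a related party to Talon Trust.

No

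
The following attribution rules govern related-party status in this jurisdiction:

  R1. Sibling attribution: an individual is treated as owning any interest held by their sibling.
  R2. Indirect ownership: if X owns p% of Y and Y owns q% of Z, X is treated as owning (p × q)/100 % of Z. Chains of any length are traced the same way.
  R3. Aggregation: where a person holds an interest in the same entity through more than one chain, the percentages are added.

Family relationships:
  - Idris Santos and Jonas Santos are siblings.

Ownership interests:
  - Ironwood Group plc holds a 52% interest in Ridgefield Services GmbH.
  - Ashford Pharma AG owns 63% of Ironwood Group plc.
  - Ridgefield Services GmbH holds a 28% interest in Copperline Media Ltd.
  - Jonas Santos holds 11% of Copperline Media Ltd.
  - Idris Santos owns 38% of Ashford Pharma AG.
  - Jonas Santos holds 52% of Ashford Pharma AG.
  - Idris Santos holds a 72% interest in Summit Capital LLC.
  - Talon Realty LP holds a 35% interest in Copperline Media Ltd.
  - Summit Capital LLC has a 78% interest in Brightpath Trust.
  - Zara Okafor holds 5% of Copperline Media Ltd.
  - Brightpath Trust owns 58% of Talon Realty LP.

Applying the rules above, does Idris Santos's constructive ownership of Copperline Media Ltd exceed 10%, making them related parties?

By sibling attribution (R1), Idris Santos is treated as also owning Jonas Santos's interest in Ashford Pharma AG, giving 38% + 52% = 90%.
By sibling attribution (R1), Idris Santos is treated as owning Jonas Santos's 11% interest in Copperline Media Ltd.
Chain via Ashford Pharma AG → Ironwood Group plc → Ridgefield Services GmbH (R2): 90% × 63% × 52% × 28% = 8.25552% of Copperline Media Ltd.
Chain via Summit Capital LLC → Brightpath Trust → Talon Realty LP (R2): 72% × 78% × 58% × 35% = 11.40048% of Copperline Media Ltd.
Direct interest in Copperline Media Ltd: 11%.
Aggregating (R3): 8.25552% + 11.40048% + 11% = 30.656%.
30.656% exceeds the 10% threshold, so Idris is a related party to Copperline Media Ltd.

Yes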